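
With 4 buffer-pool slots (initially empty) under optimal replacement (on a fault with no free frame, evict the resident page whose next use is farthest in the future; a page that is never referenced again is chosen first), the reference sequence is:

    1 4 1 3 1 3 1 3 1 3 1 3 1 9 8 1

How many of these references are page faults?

5

1 → miss, frames (1)
4 → miss, frames (1 4)
1 → hit
3 → miss, frames (1 4 3)
1 → hit
3 → hit
1 → hit
3 → hit
1 → hit
3 → hit
1 → hit
3 → hit
1 → hit
9 → miss, frames (1 4 3 9)
8 → miss, evict 9, frames (1 4 3 8)
1 → hit
Page faults: 5.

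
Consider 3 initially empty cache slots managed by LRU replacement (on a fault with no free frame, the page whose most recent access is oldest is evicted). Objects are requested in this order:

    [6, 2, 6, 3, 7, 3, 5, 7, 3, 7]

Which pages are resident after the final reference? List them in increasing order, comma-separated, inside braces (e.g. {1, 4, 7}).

6 -> miss, frames (6)
2 -> miss, frames (6 2)
6 -> hit
3 -> miss, frames (2 6 3)
7 -> miss, evict 2, frames (6 3 7)
3 -> hit
5 -> miss, evict 6, frames (7 3 5)
7 -> hit
3 -> hit
7 -> hit

{3, 5, 7}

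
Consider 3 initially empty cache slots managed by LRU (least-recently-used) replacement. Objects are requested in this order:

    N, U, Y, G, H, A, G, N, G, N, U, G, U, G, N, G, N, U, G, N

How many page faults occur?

8

N -> fault, frames (N)
U -> fault, frames (N U)
Y -> fault, frames (N U Y)
G -> fault, evict N, frames (U Y G)
H -> fault, evict U, frames (Y G H)
A -> fault, evict Y, frames (G H A)
G -> hit
N -> fault, evict H, frames (A G N)
G -> hit
N -> hit
U -> fault, evict A, frames (G N U)
G -> hit
U -> hit
G -> hit
N -> hit
G -> hit
N -> hit
U -> hit
G -> hit
N -> hit
Page faults: 8.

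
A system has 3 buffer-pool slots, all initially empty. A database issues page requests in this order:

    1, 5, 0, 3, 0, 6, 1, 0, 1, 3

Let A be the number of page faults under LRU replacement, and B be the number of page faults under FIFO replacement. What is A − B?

Under LRU: F F F F . F F . . F → 7 faults.
Under FIFO: F F F F . F F F . F → 8 faults.
A − B = 7 − 8 = -1.

-1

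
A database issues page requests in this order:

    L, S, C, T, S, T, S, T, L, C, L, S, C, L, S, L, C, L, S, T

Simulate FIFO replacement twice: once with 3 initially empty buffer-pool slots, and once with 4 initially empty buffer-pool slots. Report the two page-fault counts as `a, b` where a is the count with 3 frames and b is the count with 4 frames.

8, 4

3 frames: F F F F . . . . F . . F F . . . . . . F → 8 faults.
4 frames: F F F F . . . . . . . . . . . . . . . . → 4 faults.
4 < 8: adding a frame reduced faults, as is typical.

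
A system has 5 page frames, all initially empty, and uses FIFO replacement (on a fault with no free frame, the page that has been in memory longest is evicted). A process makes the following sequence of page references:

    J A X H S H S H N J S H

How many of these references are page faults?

J -> fault, frames (J)
A -> fault, frames (J A)
X -> fault, frames (J A X)
H -> fault, frames (J A X H)
S -> fault, frames (J A X H S)
H -> hit
S -> hit
H -> hit
N -> fault, evict J, frames (A X H S N)
J -> fault, evict A, frames (X H S N J)
S -> hit
H -> hit
Page faults: 7.

7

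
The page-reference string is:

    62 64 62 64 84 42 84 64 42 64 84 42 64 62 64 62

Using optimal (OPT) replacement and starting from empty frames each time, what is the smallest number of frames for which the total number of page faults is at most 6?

3

f=1: 16 faults
f=2: 8 faults
f=3: 5 faults
f=4: 4 faults
Smallest f with faults ≤ 6 is 3.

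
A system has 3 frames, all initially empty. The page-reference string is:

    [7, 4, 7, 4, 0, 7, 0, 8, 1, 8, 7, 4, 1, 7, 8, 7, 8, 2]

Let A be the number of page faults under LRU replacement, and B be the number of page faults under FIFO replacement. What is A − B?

Under LRU: F F . . F . . F F . F F F . F . . F → 10 faults.
Under FIFO: F F . . F . . F F . F F . . F . . F → 9 faults.
A − B = 10 − 9 = 1.

1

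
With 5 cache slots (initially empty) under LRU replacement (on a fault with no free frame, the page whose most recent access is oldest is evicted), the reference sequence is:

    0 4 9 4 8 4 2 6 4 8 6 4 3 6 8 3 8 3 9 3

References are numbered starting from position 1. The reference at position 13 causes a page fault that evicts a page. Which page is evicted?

pos 1: 0: fault, frames (0)
pos 2: 4: fault, frames (0 4)
pos 3: 9: fault, frames (0 4 9)
pos 4: 4: hit
pos 5: 8: fault, frames (0 9 4 8)
pos 6: 4: hit
pos 7: 2: fault, frames (0 9 8 4 2)
pos 8: 6: fault, evict 0, frames (9 8 4 2 6)
pos 9: 4: hit
pos 10: 8: hit
pos 11: 6: hit
pos 12: 4: hit
pos 13: 3: fault, evict 9, frames (2 8 6 4 3)
At position 13, page 9 is evicted.

9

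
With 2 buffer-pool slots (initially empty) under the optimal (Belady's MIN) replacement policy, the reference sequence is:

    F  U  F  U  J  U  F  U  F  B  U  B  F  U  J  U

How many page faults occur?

7

F → fault, frames {F}
U → fault, frames {F,U}
F → hit
U → hit
J → fault, evict F, frames {U,J}
U → hit
F → fault, evict J, frames {U,F}
U → hit
F → hit
B → fault, evict F, frames {U,B}
U → hit
B → hit
F → fault, evict B, frames {U,F}
U → hit
J → fault, evict F, frames {U,J}
U → hit
Page faults: 7.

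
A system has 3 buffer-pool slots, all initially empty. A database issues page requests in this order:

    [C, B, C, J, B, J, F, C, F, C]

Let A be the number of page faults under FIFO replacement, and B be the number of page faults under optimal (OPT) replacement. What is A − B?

1

Under FIFO: F F . F . . F F . . → 5 faults.
Under OPT: F F . F . . F . . . → 4 faults.
A − B = 5 − 4 = 1.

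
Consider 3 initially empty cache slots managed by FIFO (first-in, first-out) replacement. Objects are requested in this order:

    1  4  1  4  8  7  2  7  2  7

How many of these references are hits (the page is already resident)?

1 -> fault, frames (1)
4 -> fault, frames (1 4)
1 -> hit
4 -> hit
8 -> fault, frames (1 4 8)
7 -> fault, evict 1, frames (4 8 7)
2 -> fault, evict 4, frames (8 7 2)
7 -> hit
2 -> hit
7 -> hit
Hits: 5.

5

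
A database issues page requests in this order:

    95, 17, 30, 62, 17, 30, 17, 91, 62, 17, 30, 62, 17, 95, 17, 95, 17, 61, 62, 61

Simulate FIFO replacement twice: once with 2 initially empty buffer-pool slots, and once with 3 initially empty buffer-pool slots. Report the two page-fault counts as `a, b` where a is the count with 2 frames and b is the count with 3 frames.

2 frames: F F F F F F . F F F F F F F . . . F F . → 15 faults.
3 frames: F F F F . . . F . F F F . F F . . F F . → 12 faults.
12 < 15: adding a frame reduced faults, as is typical.

15, 12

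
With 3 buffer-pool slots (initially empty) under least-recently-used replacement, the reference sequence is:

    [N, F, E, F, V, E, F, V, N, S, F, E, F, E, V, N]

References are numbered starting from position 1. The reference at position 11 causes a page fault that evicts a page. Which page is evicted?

pos 1: N → fault, frames [N]
pos 2: F → fault, frames [N, F]
pos 3: E → fault, frames [N, F, E]
pos 4: F → hit
pos 5: V → fault, evict N, frames [E, F, V]
pos 6: E → hit
pos 7: F → hit
pos 8: V → hit
pos 9: N → fault, evict E, frames [F, V, N]
pos 10: S → fault, evict F, frames [V, N, S]
pos 11: F → fault, evict V, frames [N, S, F]
At position 11, page V is evicted.

V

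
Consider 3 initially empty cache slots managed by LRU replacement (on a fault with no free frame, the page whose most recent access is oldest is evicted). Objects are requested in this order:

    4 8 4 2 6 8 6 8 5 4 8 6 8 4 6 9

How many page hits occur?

7

4 -> fault, frames [4]
8 -> fault, frames [4, 8]
4 -> hit
2 -> fault, frames [8, 4, 2]
6 -> fault, evict 8, frames [4, 2, 6]
8 -> fault, evict 4, frames [2, 6, 8]
6 -> hit
8 -> hit
5 -> fault, evict 2, frames [6, 8, 5]
4 -> fault, evict 6, frames [8, 5, 4]
8 -> hit
6 -> fault, evict 5, frames [4, 8, 6]
8 -> hit
4 -> hit
6 -> hit
9 -> fault, evict 8, frames [4, 6, 9]
Hits: 7.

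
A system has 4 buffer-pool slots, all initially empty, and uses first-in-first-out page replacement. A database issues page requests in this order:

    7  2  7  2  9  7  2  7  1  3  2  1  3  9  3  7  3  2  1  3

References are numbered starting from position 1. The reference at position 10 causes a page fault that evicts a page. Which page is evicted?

7

pos 1: 7 → fault, frames (7)
pos 2: 2 → fault, frames (7 2)
pos 3: 7 → hit
pos 4: 2 → hit
pos 5: 9 → fault, frames (7 2 9)
pos 6: 7 → hit
pos 7: 2 → hit
pos 8: 7 → hit
pos 9: 1 → fault, frames (7 2 9 1)
pos 10: 3 → fault, evict 7, frames (2 9 1 3)
At position 10, page 7 is evicted.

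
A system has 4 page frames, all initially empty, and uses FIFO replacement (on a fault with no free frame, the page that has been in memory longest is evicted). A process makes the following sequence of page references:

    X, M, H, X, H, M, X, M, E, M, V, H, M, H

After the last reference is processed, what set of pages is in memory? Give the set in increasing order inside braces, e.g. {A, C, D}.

X → miss, frames {X}
M → miss, frames {X,M}
H → miss, frames {X,M,H}
X → hit
H → hit
M → hit
X → hit
M → hit
E → miss, frames {X,M,H,E}
M → hit
V → miss, evict X, frames {M,H,E,V}
H → hit
M → hit
H → hit

{E, H, M, V}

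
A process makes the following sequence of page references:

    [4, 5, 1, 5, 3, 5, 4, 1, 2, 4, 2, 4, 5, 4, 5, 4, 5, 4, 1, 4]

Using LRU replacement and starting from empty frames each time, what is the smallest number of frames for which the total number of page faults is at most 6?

4

f=1: 20 faults
f=2: 10 faults
f=3: 9 faults
f=4: 5 faults
f=5: 5 faults
Smallest f with faults ≤ 6 is 4.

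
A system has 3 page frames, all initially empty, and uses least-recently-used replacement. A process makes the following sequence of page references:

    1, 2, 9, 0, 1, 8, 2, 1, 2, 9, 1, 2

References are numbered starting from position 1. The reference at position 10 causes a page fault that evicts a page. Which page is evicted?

pos 1: 1 -> fault, frames [1]
pos 2: 2 -> fault, frames [1, 2]
pos 3: 9 -> fault, frames [1, 2, 9]
pos 4: 0 -> fault, evict 1, frames [2, 9, 0]
pos 5: 1 -> fault, evict 2, frames [9, 0, 1]
pos 6: 8 -> fault, evict 9, frames [0, 1, 8]
pos 7: 2 -> fault, evict 0, frames [1, 8, 2]
pos 8: 1 -> hit
pos 9: 2 -> hit
pos 10: 9 -> fault, evict 8, frames [1, 2, 9]
At position 10, page 8 is evicted.

8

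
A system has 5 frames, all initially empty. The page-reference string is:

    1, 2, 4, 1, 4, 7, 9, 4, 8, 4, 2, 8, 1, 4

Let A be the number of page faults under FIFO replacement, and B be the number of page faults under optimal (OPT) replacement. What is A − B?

Under FIFO: F F F . . F F . F . . . F . → 7 faults.
Under OPT: F F F . . F F . F . . . . . → 6 faults.
A − B = 7 − 6 = 1.

1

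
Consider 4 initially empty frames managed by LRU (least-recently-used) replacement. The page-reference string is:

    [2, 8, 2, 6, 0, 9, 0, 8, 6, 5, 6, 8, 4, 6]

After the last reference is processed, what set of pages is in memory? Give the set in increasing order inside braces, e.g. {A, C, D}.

2 → miss, frames {2}
8 → miss, frames {2,8}
2 → hit
6 → miss, frames {8,2,6}
0 → miss, frames {8,2,6,0}
9 → miss, evict 8, frames {2,6,0,9}
0 → hit
8 → miss, evict 2, frames {6,9,0,8}
6 → hit
5 → miss, evict 9, frames {0,8,6,5}
6 → hit
8 → hit
4 → miss, evict 0, frames {5,6,8,4}
6 → hit

{4, 5, 6, 8}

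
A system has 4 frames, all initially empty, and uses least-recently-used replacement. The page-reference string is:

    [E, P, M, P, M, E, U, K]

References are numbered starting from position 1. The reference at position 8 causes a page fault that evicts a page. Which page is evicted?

P

pos 1: E: miss, frames (E)
pos 2: P: miss, frames (E P)
pos 3: M: miss, frames (E P M)
pos 4: P: hit
pos 5: M: hit
pos 6: E: hit
pos 7: U: miss, frames (P M E U)
pos 8: K: miss, evict P, frames (M E U K)
At position 8, page P is evicted.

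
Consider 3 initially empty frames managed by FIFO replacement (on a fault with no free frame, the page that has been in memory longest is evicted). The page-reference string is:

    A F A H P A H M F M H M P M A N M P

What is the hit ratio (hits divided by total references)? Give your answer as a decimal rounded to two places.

A → miss, frames [A]
F → miss, frames [A, F]
A → hit
H → miss, frames [A, F, H]
P → miss, evict A, frames [F, H, P]
A → miss, evict F, frames [H, P, A]
H → hit
M → miss, evict H, frames [P, A, M]
F → miss, evict P, frames [A, M, F]
M → hit
H → miss, evict A, frames [M, F, H]
M → hit
P → miss, evict M, frames [F, H, P]
M → miss, evict F, frames [H, P, M]
A → miss, evict H, frames [P, M, A]
N → miss, evict P, frames [M, A, N]
M → hit
P → miss, evict M, frames [A, N, P]
Hits: 5 of 18 references → 5/18 = 0.2778.

0.28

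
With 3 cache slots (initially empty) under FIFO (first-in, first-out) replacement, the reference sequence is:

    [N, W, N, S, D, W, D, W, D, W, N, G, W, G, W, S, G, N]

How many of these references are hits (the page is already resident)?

9

N: miss, frames {N}
W: miss, frames {N,W}
N: hit
S: miss, frames {N,W,S}
D: miss, evict N, frames {W,S,D}
W: hit
D: hit
W: hit
D: hit
W: hit
N: miss, evict W, frames {S,D,N}
G: miss, evict S, frames {D,N,G}
W: miss, evict D, frames {N,G,W}
G: hit
W: hit
S: miss, evict N, frames {G,W,S}
G: hit
N: miss, evict G, frames {W,S,N}
Hits: 9.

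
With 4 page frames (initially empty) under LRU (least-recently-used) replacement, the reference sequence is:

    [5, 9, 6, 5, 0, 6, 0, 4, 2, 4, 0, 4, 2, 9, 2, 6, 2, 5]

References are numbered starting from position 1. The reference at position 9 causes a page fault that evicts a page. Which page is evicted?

5

pos 1: 5 -> miss, frames {5}
pos 2: 9 -> miss, frames {5,9}
pos 3: 6 -> miss, frames {5,9,6}
pos 4: 5 -> hit
pos 5: 0 -> miss, frames {9,6,5,0}
pos 6: 6 -> hit
pos 7: 0 -> hit
pos 8: 4 -> miss, evict 9, frames {5,6,0,4}
pos 9: 2 -> miss, evict 5, frames {6,0,4,2}
At position 9, page 5 is evicted.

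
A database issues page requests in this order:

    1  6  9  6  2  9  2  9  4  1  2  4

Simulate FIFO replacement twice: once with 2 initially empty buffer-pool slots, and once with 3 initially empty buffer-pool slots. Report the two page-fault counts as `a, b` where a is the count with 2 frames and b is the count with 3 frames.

2 frames: F F F . F . . . F F F F → 8 faults.
3 frames: F F F . F . . . F F . . → 6 faults.
6 < 8: adding a frame reduced faults, as is typical.

8, 6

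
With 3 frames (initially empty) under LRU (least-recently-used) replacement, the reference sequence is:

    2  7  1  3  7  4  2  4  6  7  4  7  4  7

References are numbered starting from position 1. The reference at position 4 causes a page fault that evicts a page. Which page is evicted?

2

pos 1: 2 -> miss, frames (2)
pos 2: 7 -> miss, frames (2 7)
pos 3: 1 -> miss, frames (2 7 1)
pos 4: 3 -> miss, evict 2, frames (7 1 3)
At position 4, page 2 is evicted.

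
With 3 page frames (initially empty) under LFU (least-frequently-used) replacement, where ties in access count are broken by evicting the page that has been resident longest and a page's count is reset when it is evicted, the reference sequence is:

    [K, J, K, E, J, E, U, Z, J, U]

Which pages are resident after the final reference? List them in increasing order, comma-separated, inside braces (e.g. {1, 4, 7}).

K -> fault, frames [K]
J -> fault, frames [K, J]
K -> hit
E -> fault, frames [K, J, E]
J -> hit
E -> hit
U -> fault, evict K, frames [J, E, U]
Z -> fault, evict U, frames [J, E, Z]
J -> hit
U -> fault, evict Z, frames [J, E, U]

{E, J, U}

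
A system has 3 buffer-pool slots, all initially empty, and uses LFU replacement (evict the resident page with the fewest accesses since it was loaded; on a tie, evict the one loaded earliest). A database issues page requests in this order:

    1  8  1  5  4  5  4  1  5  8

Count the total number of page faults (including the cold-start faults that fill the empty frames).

1: fault, frames (1)
8: fault, frames (1 8)
1: hit
5: fault, frames (1 8 5)
4: fault, evict 8, frames (1 5 4)
5: hit
4: hit
1: hit
5: hit
8: fault, evict 4, frames (1 5 8)
Page faults: 5.

5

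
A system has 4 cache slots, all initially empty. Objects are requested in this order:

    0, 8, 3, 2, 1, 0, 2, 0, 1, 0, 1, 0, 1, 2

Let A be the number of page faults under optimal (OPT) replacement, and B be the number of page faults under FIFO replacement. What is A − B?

Under OPT: F F F F F . . . . . . . . . → 5 faults.
Under FIFO: F F F F F F . . . . . . . . → 6 faults.
A − B = 5 − 6 = -1.

-1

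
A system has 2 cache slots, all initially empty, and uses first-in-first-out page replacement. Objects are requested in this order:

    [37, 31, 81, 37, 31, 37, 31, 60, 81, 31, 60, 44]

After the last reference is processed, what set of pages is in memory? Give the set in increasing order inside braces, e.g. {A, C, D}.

{44, 60}

37 → miss, frames {37}
31 → miss, frames {37,31}
81 → miss, evict 37, frames {31,81}
37 → miss, evict 31, frames {81,37}
31 → miss, evict 81, frames {37,31}
37 → hit
31 → hit
60 → miss, evict 37, frames {31,60}
81 → miss, evict 31, frames {60,81}
31 → miss, evict 60, frames {81,31}
60 → miss, evict 81, frames {31,60}
44 → miss, evict 31, frames {60,44}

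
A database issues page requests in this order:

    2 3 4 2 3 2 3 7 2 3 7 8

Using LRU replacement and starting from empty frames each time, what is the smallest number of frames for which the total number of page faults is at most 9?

f=1: 12 faults
f=2: 10 faults
f=3: 5 faults
f=4: 5 faults
f=5: 5 faults
Smallest f with faults ≤ 9 is 3.

3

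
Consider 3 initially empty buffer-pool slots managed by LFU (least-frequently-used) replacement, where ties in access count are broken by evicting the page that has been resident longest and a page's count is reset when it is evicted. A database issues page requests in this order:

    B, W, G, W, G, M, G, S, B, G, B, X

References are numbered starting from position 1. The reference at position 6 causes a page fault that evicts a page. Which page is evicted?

B

pos 1: B → fault, frames {B}
pos 2: W → fault, frames {B,W}
pos 3: G → fault, frames {B,W,G}
pos 4: W → hit
pos 5: G → hit
pos 6: M → fault, evict B, frames {W,G,M}
At position 6, page B is evicted.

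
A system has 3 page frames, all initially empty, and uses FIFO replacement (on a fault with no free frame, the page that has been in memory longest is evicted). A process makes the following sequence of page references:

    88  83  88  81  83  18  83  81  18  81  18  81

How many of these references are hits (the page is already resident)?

88 → miss, frames {88}
83 → miss, frames {88,83}
88 → hit
81 → miss, frames {88,83,81}
83 → hit
18 → miss, evict 88, frames {83,81,18}
83 → hit
81 → hit
18 → hit
81 → hit
18 → hit
81 → hit
Hits: 8.

8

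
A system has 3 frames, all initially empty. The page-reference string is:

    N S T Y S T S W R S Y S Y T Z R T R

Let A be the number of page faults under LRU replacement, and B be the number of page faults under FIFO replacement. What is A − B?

Under LRU: F F F F . . . F F . F . . F F F . . → 10 faults.
Under FIFO: F F F F . . . F F F F . . F F F . . → 11 faults.
A − B = 10 − 11 = -1.

-1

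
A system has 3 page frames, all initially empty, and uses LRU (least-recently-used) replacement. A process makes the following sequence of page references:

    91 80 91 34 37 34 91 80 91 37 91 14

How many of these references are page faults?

91 -> miss, frames [91]
80 -> miss, frames [91, 80]
91 -> hit
34 -> miss, frames [80, 91, 34]
37 -> miss, evict 80, frames [91, 34, 37]
34 -> hit
91 -> hit
80 -> miss, evict 37, frames [34, 91, 80]
91 -> hit
37 -> miss, evict 34, frames [80, 91, 37]
91 -> hit
14 -> miss, evict 80, frames [37, 91, 14]
Page faults: 7.

7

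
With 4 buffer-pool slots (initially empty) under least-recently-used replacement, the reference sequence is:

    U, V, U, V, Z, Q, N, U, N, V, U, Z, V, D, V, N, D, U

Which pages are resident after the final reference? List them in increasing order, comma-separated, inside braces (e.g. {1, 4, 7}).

{D, N, U, V}

U → miss, frames (U)
V → miss, frames (U V)
U → hit
V → hit
Z → miss, frames (U V Z)
Q → miss, frames (U V Z Q)
N → miss, evict U, frames (V Z Q N)
U → miss, evict V, frames (Z Q N U)
N → hit
V → miss, evict Z, frames (Q U N V)
U → hit
Z → miss, evict Q, frames (N V U Z)
V → hit
D → miss, evict N, frames (U Z V D)
V → hit
N → miss, evict U, frames (Z D V N)
D → hit
U → miss, evict Z, frames (V N D U)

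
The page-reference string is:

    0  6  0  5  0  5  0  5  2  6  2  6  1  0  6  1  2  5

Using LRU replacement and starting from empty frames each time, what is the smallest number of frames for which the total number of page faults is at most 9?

f=1: 18 faults
f=2: 11 faults
f=3: 9 faults
f=4: 7 faults
f=5: 5 faults
Smallest f with faults ≤ 9 is 3.

3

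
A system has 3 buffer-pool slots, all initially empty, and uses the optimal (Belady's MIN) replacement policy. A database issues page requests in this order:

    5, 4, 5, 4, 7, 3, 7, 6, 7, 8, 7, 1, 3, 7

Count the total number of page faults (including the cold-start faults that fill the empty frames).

7

5 → miss, frames (5)
4 → miss, frames (5 4)
5 → hit
4 → hit
7 → miss, frames (5 4 7)
3 → miss, evict 4, frames (5 7 3)
7 → hit
6 → miss, evict 5, frames (7 3 6)
7 → hit
8 → miss, evict 6, frames (7 3 8)
7 → hit
1 → miss, evict 8, frames (7 3 1)
3 → hit
7 → hit
Page faults: 7.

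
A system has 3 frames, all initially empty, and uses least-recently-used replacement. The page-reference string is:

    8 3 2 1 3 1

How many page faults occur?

4

8 -> fault, frames {8}
3 -> fault, frames {8,3}
2 -> fault, frames {8,3,2}
1 -> fault, evict 8, frames {3,2,1}
3 -> hit
1 -> hit
Page faults: 4.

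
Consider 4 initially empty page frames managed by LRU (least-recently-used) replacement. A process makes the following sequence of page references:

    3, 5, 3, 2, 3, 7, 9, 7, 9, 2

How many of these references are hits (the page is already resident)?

3 → miss, frames {3}
5 → miss, frames {3,5}
3 → hit
2 → miss, frames {5,3,2}
3 → hit
7 → miss, frames {5,2,3,7}
9 → miss, evict 5, frames {2,3,7,9}
7 → hit
9 → hit
2 → hit
Hits: 5.

5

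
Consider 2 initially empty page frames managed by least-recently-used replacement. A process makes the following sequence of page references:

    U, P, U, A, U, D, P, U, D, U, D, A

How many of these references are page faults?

U: miss, frames [U]
P: miss, frames [U, P]
U: hit
A: miss, evict P, frames [U, A]
U: hit
D: miss, evict A, frames [U, D]
P: miss, evict U, frames [D, P]
U: miss, evict D, frames [P, U]
D: miss, evict P, frames [U, D]
U: hit
D: hit
A: miss, evict U, frames [D, A]
Page faults: 8.

8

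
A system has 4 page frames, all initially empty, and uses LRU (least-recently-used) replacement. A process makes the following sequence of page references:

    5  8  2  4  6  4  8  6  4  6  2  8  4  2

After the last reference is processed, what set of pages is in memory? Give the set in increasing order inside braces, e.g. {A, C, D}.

5: fault, frames (5)
8: fault, frames (5 8)
2: fault, frames (5 8 2)
4: fault, frames (5 8 2 4)
6: fault, evict 5, frames (8 2 4 6)
4: hit
8: hit
6: hit
4: hit
6: hit
2: hit
8: hit
4: hit
2: hit

{2, 4, 6, 8}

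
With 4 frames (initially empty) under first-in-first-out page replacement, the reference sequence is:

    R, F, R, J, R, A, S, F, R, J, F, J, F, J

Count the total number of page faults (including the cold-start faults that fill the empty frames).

R -> miss, frames [R]
F -> miss, frames [R, F]
R -> hit
J -> miss, frames [R, F, J]
R -> hit
A -> miss, frames [R, F, J, A]
S -> miss, evict R, frames [F, J, A, S]
F -> hit
R -> miss, evict F, frames [J, A, S, R]
J -> hit
F -> miss, evict J, frames [A, S, R, F]
J -> miss, evict A, frames [S, R, F, J]
F -> hit
J -> hit
Page faults: 8.

8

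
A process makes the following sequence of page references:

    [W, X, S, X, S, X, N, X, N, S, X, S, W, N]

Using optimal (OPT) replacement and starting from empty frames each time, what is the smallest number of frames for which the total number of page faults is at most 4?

4

f=1: 14 faults
f=2: 7 faults
f=3: 5 faults
f=4: 4 faults
Smallest f with faults ≤ 4 is 4.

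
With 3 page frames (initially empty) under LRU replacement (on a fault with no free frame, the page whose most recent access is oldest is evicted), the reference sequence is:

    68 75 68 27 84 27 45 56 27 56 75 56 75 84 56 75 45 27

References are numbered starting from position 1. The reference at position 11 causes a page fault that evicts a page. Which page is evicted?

pos 1: 68: miss, frames [68]
pos 2: 75: miss, frames [68, 75]
pos 3: 68: hit
pos 4: 27: miss, frames [75, 68, 27]
pos 5: 84: miss, evict 75, frames [68, 27, 84]
pos 6: 27: hit
pos 7: 45: miss, evict 68, frames [84, 27, 45]
pos 8: 56: miss, evict 84, frames [27, 45, 56]
pos 9: 27: hit
pos 10: 56: hit
pos 11: 75: miss, evict 45, frames [27, 56, 75]
At position 11, page 45 is evicted.

45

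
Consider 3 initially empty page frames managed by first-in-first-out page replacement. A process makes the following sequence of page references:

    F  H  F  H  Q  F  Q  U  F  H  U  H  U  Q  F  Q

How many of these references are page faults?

F -> miss, frames (F)
H -> miss, frames (F H)
F -> hit
H -> hit
Q -> miss, frames (F H Q)
F -> hit
Q -> hit
U -> miss, evict F, frames (H Q U)
F -> miss, evict H, frames (Q U F)
H -> miss, evict Q, frames (U F H)
U -> hit
H -> hit
U -> hit
Q -> miss, evict U, frames (F H Q)
F -> hit
Q -> hit
Page faults: 7.

7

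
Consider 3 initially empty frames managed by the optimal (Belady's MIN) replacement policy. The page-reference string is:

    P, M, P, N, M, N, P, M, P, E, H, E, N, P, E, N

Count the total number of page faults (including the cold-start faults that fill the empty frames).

P → miss, frames [P]
M → miss, frames [P, M]
P → hit
N → miss, frames [P, M, N]
M → hit
N → hit
P → hit
M → hit
P → hit
E → miss, evict M, frames [P, N, E]
H → miss, evict P, frames [N, E, H]
E → hit
N → hit
P → miss, evict H, frames [N, E, P]
E → hit
N → hit
Page faults: 6.

6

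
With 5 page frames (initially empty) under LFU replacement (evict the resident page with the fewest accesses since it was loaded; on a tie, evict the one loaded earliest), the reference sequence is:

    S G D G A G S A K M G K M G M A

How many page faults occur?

S -> miss, frames {S}
G -> miss, frames {S,G}
D -> miss, frames {S,G,D}
G -> hit
A -> miss, frames {S,G,D,A}
G -> hit
S -> hit
A -> hit
K -> miss, frames {S,G,D,A,K}
M -> miss, evict D, frames {S,G,A,K,M}
G -> hit
K -> hit
M -> hit
G -> hit
M -> hit
A -> hit
Page faults: 6.

6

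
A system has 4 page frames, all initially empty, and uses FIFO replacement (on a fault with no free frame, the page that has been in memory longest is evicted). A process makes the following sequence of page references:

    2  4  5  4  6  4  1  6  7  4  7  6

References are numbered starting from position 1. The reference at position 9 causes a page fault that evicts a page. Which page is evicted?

pos 1: 2 -> fault, frames {2}
pos 2: 4 -> fault, frames {2,4}
pos 3: 5 -> fault, frames {2,4,5}
pos 4: 4 -> hit
pos 5: 6 -> fault, frames {2,4,5,6}
pos 6: 4 -> hit
pos 7: 1 -> fault, evict 2, frames {4,5,6,1}
pos 8: 6 -> hit
pos 9: 7 -> fault, evict 4, frames {5,6,1,7}
At position 9, page 4 is evicted.

4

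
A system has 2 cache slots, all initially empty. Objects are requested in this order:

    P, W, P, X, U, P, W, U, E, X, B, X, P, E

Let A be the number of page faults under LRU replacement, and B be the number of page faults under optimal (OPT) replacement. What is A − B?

Under LRU: F F . F F F F F F F F . F F → 12 faults.
Under OPT: F F . F F . F . F F F . F F → 10 faults.
A − B = 12 − 10 = 2.

2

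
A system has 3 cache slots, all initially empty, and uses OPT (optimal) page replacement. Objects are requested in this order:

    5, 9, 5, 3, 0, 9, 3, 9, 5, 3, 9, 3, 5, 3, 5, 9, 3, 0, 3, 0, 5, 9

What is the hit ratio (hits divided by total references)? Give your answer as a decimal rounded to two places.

5 -> miss, frames {5}
9 -> miss, frames {5,9}
5 -> hit
3 -> miss, frames {5,9,3}
0 -> miss, evict 5, frames {9,3,0}
9 -> hit
3 -> hit
9 -> hit
5 -> miss, evict 0, frames {9,3,5}
3 -> hit
9 -> hit
3 -> hit
5 -> hit
3 -> hit
5 -> hit
9 -> hit
3 -> hit
0 -> miss, evict 9, frames {3,5,0}
3 -> hit
0 -> hit
5 -> hit
9 -> miss, evict 0, frames {3,5,9}
Hits: 15 of 22 references → 15/22 = 0.6818.

0.68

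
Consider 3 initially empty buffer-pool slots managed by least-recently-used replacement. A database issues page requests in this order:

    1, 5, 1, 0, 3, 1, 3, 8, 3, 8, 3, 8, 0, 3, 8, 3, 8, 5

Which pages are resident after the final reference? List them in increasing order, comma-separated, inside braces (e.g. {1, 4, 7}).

{3, 5, 8}

1: fault, frames {1}
5: fault, frames {1,5}
1: hit
0: fault, frames {5,1,0}
3: fault, evict 5, frames {1,0,3}
1: hit
3: hit
8: fault, evict 0, frames {1,3,8}
3: hit
8: hit
3: hit
8: hit
0: fault, evict 1, frames {3,8,0}
3: hit
8: hit
3: hit
8: hit
5: fault, evict 0, frames {3,8,5}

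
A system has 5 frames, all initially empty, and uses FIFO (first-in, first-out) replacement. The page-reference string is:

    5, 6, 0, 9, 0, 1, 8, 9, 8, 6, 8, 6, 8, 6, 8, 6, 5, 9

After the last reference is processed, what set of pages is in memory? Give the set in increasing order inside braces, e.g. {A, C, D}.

{0, 1, 5, 8, 9}

5 → miss, frames (5)
6 → miss, frames (5 6)
0 → miss, frames (5 6 0)
9 → miss, frames (5 6 0 9)
0 → hit
1 → miss, frames (5 6 0 9 1)
8 → miss, evict 5, frames (6 0 9 1 8)
9 → hit
8 → hit
6 → hit
8 → hit
6 → hit
8 → hit
6 → hit
8 → hit
6 → hit
5 → miss, evict 6, frames (0 9 1 8 5)
9 → hit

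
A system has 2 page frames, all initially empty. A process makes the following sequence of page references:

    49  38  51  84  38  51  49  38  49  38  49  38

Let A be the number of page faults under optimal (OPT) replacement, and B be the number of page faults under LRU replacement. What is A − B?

Under OPT: F F F F . F F . . . . . → 6 faults.
Under LRU: F F F F F F F F . . . . → 8 faults.
A − B = 6 − 8 = -2.

-2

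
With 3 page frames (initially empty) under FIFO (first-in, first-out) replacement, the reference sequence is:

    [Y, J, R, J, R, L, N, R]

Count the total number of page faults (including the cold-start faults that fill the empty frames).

Y: miss, frames (Y)
J: miss, frames (Y J)
R: miss, frames (Y J R)
J: hit
R: hit
L: miss, evict Y, frames (J R L)
N: miss, evict J, frames (R L N)
R: hit
Page faults: 5.

5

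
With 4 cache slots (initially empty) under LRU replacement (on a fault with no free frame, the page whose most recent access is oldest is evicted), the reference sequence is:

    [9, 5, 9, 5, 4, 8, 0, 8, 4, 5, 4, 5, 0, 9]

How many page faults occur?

9: fault, frames {9}
5: fault, frames {9,5}
9: hit
5: hit
4: fault, frames {9,5,4}
8: fault, frames {9,5,4,8}
0: fault, evict 9, frames {5,4,8,0}
8: hit
4: hit
5: hit
4: hit
5: hit
0: hit
9: fault, evict 8, frames {4,5,0,9}
Page faults: 6.

6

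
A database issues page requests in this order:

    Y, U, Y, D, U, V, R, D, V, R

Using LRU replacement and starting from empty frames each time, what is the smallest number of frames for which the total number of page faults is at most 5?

f=1: 10 faults
f=2: 9 faults
f=3: 6 faults
f=4: 5 faults
f=5: 5 faults
Smallest f with faults ≤ 5 is 4.

4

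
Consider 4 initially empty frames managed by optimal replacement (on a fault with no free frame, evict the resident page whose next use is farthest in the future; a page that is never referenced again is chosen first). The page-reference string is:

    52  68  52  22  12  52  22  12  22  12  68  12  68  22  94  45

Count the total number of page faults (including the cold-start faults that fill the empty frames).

6

52 → miss, frames (52)
68 → miss, frames (52 68)
52 → hit
22 → miss, frames (52 68 22)
12 → miss, frames (52 68 22 12)
52 → hit
22 → hit
12 → hit
22 → hit
12 → hit
68 → hit
12 → hit
68 → hit
22 → hit
94 → miss, evict 12, frames (52 68 22 94)
45 → miss, evict 94, frames (52 68 22 45)
Page faults: 6.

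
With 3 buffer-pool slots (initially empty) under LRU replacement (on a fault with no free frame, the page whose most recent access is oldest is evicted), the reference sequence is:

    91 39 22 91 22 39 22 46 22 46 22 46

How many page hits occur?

91 -> miss, frames (91)
39 -> miss, frames (91 39)
22 -> miss, frames (91 39 22)
91 -> hit
22 -> hit
39 -> hit
22 -> hit
46 -> miss, evict 91, frames (39 22 46)
22 -> hit
46 -> hit
22 -> hit
46 -> hit
Hits: 8.

8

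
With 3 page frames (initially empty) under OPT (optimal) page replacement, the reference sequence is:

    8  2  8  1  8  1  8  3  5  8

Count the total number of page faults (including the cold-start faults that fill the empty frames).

8 → fault, frames (8)
2 → fault, frames (8 2)
8 → hit
1 → fault, frames (8 2 1)
8 → hit
1 → hit
8 → hit
3 → fault, evict 1, frames (8 2 3)
5 → fault, evict 3, frames (8 2 5)
8 → hit
Page faults: 5.

5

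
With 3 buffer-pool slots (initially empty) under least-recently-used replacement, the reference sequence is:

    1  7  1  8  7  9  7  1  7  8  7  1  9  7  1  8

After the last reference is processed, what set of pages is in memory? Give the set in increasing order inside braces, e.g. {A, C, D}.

1 → fault, frames {1}
7 → fault, frames {1,7}
1 → hit
8 → fault, frames {7,1,8}
7 → hit
9 → fault, evict 1, frames {8,7,9}
7 → hit
1 → fault, evict 8, frames {9,7,1}
7 → hit
8 → fault, evict 9, frames {1,7,8}
7 → hit
1 → hit
9 → fault, evict 8, frames {7,1,9}
7 → hit
1 → hit
8 → fault, evict 9, frames {7,1,8}

{1, 7, 8}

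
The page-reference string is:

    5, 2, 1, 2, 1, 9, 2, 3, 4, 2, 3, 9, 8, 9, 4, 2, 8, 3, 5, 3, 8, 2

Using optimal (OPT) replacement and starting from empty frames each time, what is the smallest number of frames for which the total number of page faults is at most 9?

f=1: 22 faults
f=2: 15 faults
f=3: 12 faults
f=4: 9 faults
f=5: 8 faults
f=6: 7 faults
f=7: 7 faults
Smallest f with faults ≤ 9 is 4.

4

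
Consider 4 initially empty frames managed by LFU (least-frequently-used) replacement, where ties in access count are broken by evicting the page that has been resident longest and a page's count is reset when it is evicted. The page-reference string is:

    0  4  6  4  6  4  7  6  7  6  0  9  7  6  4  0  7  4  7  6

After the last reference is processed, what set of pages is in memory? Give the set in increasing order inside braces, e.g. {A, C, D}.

{0, 4, 6, 7}

0: fault, frames [0]
4: fault, frames [0, 4]
6: fault, frames [0, 4, 6]
4: hit
6: hit
4: hit
7: fault, frames [0, 4, 6, 7]
6: hit
7: hit
6: hit
0: hit
9: fault, evict 0, frames [4, 6, 7, 9]
7: hit
6: hit
4: hit
0: fault, evict 9, frames [4, 6, 7, 0]
7: hit
4: hit
7: hit
6: hit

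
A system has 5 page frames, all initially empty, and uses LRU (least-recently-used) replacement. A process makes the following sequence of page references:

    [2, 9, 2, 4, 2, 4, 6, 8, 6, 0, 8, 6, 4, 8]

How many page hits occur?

8

2: fault, frames {2}
9: fault, frames {2,9}
2: hit
4: fault, frames {9,2,4}
2: hit
4: hit
6: fault, frames {9,2,4,6}
8: fault, frames {9,2,4,6,8}
6: hit
0: fault, evict 9, frames {2,4,8,6,0}
8: hit
6: hit
4: hit
8: hit
Hits: 8.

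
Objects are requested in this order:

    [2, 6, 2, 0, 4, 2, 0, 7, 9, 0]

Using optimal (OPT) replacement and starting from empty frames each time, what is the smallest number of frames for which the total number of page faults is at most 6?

f=1: 10 faults
f=2: 7 faults
f=3: 6 faults
f=4: 6 faults
f=5: 6 faults
f=6: 6 faults
Smallest f with faults ≤ 6 is 3.

3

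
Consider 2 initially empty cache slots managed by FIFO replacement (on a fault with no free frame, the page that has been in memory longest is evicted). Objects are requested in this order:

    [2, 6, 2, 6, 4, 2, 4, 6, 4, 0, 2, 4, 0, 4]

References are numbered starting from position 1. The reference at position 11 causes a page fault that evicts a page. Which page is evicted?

pos 1: 2 → miss, frames [2]
pos 2: 6 → miss, frames [2, 6]
pos 3: 2 → hit
pos 4: 6 → hit
pos 5: 4 → miss, evict 2, frames [6, 4]
pos 6: 2 → miss, evict 6, frames [4, 2]
pos 7: 4 → hit
pos 8: 6 → miss, evict 4, frames [2, 6]
pos 9: 4 → miss, evict 2, frames [6, 4]
pos 10: 0 → miss, evict 6, frames [4, 0]
pos 11: 2 → miss, evict 4, frames [0, 2]
At position 11, page 4 is evicted.

4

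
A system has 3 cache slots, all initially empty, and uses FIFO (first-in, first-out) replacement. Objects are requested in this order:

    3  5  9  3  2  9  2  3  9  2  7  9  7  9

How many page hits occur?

7

3 → fault, frames [3]
5 → fault, frames [3, 5]
9 → fault, frames [3, 5, 9]
3 → hit
2 → fault, evict 3, frames [5, 9, 2]
9 → hit
2 → hit
3 → fault, evict 5, frames [9, 2, 3]
9 → hit
2 → hit
7 → fault, evict 9, frames [2, 3, 7]
9 → fault, evict 2, frames [3, 7, 9]
7 → hit
9 → hit
Hits: 7.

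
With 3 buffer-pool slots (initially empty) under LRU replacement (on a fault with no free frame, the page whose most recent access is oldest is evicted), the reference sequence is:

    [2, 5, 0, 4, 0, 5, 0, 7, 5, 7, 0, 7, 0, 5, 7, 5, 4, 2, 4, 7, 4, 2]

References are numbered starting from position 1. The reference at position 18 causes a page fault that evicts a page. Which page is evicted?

pos 1: 2: miss, frames (2)
pos 2: 5: miss, frames (2 5)
pos 3: 0: miss, frames (2 5 0)
pos 4: 4: miss, evict 2, frames (5 0 4)
pos 5: 0: hit
pos 6: 5: hit
pos 7: 0: hit
pos 8: 7: miss, evict 4, frames (5 0 7)
pos 9: 5: hit
pos 10: 7: hit
pos 11: 0: hit
pos 12: 7: hit
pos 13: 0: hit
pos 14: 5: hit
pos 15: 7: hit
pos 16: 5: hit
pos 17: 4: miss, evict 0, frames (7 5 4)
pos 18: 2: miss, evict 7, frames (5 4 2)
At position 18, page 7 is evicted.

7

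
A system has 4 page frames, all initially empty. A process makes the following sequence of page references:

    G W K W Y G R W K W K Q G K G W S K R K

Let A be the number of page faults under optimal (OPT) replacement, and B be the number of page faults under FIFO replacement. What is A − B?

-3

Under OPT: F F F . F . F . . . . F . . . . F . F . → 8 faults.
Under FIFO: F F F . F . F . . . . F F F . F F . F . → 11 faults.
A − B = 8 − 11 = -3.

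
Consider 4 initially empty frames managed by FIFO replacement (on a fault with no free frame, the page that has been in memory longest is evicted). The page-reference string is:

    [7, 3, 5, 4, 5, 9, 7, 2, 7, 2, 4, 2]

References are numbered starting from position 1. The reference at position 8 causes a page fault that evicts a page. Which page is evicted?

pos 1: 7 → miss, frames {7}
pos 2: 3 → miss, frames {7,3}
pos 3: 5 → miss, frames {7,3,5}
pos 4: 4 → miss, frames {7,3,5,4}
pos 5: 5 → hit
pos 6: 9 → miss, evict 7, frames {3,5,4,9}
pos 7: 7 → miss, evict 3, frames {5,4,9,7}
pos 8: 2 → miss, evict 5, frames {4,9,7,2}
At position 8, page 5 is evicted.

5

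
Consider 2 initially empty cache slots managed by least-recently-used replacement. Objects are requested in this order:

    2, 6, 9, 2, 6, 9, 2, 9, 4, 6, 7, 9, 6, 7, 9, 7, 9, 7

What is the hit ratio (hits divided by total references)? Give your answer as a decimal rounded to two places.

0.22

2 → fault, frames [2]
6 → fault, frames [2, 6]
9 → fault, evict 2, frames [6, 9]
2 → fault, evict 6, frames [9, 2]
6 → fault, evict 9, frames [2, 6]
9 → fault, evict 2, frames [6, 9]
2 → fault, evict 6, frames [9, 2]
9 → hit
4 → fault, evict 2, frames [9, 4]
6 → fault, evict 9, frames [4, 6]
7 → fault, evict 4, frames [6, 7]
9 → fault, evict 6, frames [7, 9]
6 → fault, evict 7, frames [9, 6]
7 → fault, evict 9, frames [6, 7]
9 → fault, evict 6, frames [7, 9]
7 → hit
9 → hit
7 → hit
Hits: 4 of 18 references → 4/18 = 0.2222.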